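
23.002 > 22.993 True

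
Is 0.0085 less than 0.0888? Yes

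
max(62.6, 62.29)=62.6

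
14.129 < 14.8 True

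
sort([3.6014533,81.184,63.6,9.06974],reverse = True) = [81.184,63.6,9.06974,3.6014533]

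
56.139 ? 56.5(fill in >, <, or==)<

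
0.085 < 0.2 True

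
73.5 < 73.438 False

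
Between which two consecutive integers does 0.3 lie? 0 and 1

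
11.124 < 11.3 True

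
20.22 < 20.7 True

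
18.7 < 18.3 False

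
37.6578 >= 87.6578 False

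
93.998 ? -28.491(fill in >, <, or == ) >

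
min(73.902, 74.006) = 73.902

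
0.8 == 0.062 False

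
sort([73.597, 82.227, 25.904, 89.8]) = [25.904, 73.597, 82.227, 89.8]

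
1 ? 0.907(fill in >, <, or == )>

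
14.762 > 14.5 True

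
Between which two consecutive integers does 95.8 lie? 95 and 96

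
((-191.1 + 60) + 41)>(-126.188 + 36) True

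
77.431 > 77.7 False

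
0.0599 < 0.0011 False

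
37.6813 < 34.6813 False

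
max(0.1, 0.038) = 0.1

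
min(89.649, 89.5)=89.5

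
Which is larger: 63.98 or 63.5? 63.98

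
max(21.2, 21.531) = 21.531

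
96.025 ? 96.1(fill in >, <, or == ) <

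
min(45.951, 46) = 45.951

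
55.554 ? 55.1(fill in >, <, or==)>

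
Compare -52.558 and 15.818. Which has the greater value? 15.818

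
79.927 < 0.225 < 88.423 False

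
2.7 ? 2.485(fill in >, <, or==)>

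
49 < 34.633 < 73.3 False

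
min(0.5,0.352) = 0.352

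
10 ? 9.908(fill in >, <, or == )>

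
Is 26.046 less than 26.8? Yes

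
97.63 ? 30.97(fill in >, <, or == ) >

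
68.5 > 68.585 False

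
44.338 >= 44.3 True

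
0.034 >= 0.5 False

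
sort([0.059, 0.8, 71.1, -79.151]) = [-79.151, 0.059, 0.8, 71.1]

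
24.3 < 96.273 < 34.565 False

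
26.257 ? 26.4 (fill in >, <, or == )<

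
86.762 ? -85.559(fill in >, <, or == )>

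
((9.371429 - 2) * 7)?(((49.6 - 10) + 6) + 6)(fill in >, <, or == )>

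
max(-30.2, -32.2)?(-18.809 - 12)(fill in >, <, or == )>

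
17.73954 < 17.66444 False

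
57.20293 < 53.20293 False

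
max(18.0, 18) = 18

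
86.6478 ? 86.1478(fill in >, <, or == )>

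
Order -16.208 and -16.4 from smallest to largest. -16.4, -16.208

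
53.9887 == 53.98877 False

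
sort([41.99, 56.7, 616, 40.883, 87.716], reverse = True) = [616, 87.716, 56.7, 41.99, 40.883]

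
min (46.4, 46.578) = 46.4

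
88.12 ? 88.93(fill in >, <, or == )<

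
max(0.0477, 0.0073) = 0.0477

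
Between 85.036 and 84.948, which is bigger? 85.036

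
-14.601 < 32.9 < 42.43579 True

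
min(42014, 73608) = 42014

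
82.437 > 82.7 False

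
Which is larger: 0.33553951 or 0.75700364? 0.75700364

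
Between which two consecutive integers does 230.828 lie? 230 and 231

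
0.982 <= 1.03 True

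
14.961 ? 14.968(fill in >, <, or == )<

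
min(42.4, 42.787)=42.4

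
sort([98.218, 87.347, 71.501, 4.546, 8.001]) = [4.546, 8.001, 71.501, 87.347, 98.218]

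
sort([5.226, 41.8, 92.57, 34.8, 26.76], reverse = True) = [92.57, 41.8, 34.8, 26.76, 5.226]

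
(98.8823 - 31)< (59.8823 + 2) False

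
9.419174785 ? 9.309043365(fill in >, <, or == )>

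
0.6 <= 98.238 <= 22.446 False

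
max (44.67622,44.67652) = 44.67652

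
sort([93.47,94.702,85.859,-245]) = [-245,85.859,93.47,94.702]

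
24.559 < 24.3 False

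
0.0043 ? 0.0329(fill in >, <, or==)<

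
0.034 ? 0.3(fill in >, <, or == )<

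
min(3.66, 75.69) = 3.66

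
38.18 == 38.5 False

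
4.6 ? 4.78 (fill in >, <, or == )<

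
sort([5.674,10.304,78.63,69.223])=[5.674,10.304,69.223,78.63]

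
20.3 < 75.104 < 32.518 False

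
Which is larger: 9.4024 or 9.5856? 9.5856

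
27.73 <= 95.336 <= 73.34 False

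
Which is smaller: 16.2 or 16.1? 16.1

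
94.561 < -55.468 False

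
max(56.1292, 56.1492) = 56.1492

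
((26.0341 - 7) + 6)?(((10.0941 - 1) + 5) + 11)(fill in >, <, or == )<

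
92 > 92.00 False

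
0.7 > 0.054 True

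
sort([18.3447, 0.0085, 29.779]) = [0.0085, 18.3447, 29.779]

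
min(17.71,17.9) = 17.71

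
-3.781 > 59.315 False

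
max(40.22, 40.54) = 40.54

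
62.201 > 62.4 False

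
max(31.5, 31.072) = 31.5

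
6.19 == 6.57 False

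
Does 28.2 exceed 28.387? No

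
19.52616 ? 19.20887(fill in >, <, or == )>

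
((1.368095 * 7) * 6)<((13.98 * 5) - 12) True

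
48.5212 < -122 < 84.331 False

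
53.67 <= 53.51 False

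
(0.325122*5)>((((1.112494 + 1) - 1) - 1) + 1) True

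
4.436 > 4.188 True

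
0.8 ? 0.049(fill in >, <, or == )>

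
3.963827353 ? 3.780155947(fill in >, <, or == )>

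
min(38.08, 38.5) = 38.08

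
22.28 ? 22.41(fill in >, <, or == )<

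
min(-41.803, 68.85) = -41.803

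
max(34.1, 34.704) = 34.704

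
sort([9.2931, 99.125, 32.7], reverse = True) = [99.125, 32.7, 9.2931]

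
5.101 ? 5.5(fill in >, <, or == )<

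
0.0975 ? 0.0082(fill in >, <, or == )>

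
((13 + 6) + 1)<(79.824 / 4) False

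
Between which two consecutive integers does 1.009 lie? 1 and 2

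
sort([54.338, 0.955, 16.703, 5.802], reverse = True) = [54.338, 16.703, 5.802, 0.955]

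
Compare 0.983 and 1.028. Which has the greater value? 1.028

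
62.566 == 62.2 False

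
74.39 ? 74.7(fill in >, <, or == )<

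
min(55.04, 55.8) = 55.04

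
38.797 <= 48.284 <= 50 True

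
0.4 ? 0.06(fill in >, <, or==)>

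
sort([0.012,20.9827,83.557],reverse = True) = [83.557,20.9827,0.012]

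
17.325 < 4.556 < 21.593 False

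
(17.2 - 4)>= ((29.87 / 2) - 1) False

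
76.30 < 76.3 False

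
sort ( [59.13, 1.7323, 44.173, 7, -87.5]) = [-87.5, 1.7323, 7, 44.173, 59.13]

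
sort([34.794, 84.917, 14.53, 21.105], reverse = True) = [84.917, 34.794, 21.105, 14.53]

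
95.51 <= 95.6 True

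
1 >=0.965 True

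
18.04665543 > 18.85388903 False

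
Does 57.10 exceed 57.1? No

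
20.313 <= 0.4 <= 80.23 False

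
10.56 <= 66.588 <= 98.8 True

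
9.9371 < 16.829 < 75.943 True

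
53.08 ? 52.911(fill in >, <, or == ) >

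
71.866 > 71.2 True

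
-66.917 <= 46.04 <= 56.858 True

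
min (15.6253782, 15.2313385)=15.2313385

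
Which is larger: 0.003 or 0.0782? 0.0782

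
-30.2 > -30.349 True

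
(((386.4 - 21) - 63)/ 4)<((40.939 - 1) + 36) True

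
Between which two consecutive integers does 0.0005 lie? 0 and 1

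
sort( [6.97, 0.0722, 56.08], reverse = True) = [56.08, 6.97, 0.0722]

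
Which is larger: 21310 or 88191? 88191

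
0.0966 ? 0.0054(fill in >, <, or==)>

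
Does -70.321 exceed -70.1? No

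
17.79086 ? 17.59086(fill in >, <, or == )>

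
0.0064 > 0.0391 False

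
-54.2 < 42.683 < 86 True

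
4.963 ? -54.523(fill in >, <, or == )>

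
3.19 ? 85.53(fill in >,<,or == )<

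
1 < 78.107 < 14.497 False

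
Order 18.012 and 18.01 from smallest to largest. 18.01, 18.012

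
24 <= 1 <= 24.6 False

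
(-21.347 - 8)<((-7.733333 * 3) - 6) True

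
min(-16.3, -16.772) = -16.772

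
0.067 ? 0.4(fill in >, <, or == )<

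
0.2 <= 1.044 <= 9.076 True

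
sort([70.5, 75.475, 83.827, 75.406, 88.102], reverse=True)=[88.102, 83.827, 75.475, 75.406, 70.5]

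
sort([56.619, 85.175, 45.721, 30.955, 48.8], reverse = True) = [85.175, 56.619, 48.8, 45.721, 30.955]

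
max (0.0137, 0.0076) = 0.0137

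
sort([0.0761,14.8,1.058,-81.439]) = [-81.439,0.0761,1.058,14.8]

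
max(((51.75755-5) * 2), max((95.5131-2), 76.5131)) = 93.5151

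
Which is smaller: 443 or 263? 263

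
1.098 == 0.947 False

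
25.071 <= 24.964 False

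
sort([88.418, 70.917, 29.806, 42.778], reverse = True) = [88.418, 70.917, 42.778, 29.806]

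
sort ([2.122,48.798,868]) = [2.122,48.798,868]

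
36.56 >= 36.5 True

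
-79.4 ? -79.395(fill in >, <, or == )<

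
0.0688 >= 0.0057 True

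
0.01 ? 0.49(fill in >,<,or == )<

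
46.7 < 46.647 False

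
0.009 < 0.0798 True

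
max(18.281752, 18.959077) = 18.959077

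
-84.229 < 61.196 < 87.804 True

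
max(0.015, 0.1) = 0.1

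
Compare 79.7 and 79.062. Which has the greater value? 79.7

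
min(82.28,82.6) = 82.28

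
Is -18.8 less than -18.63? Yes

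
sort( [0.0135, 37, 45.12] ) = [0.0135, 37, 45.12]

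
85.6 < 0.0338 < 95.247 False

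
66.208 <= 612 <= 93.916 False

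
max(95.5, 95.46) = 95.5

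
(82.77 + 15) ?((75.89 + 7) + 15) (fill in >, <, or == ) <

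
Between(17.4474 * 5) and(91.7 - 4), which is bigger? (91.7 - 4)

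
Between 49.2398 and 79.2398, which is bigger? 79.2398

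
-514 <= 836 True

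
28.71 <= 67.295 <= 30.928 False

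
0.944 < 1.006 True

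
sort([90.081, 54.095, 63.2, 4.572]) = [4.572, 54.095, 63.2, 90.081]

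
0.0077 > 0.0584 False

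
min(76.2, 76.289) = 76.2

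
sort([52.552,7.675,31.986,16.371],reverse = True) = [52.552,31.986,16.371,7.675]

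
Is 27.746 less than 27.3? No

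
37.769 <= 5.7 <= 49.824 False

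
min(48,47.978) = 47.978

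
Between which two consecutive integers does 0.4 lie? 0 and 1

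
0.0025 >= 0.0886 False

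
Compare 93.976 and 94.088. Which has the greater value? 94.088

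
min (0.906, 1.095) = 0.906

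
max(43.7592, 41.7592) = 43.7592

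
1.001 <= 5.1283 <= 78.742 True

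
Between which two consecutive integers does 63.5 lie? 63 and 64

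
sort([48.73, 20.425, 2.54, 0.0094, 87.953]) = [0.0094, 2.54, 20.425, 48.73, 87.953]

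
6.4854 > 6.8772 False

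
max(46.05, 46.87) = 46.87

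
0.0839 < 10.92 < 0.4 False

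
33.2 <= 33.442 True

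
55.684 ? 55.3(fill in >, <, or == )>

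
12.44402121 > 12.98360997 False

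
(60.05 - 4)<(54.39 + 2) True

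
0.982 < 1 True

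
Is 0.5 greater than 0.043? Yes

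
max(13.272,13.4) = 13.4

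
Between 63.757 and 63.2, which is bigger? 63.757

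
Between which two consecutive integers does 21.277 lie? 21 and 22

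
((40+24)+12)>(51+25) False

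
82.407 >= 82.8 False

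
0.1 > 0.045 True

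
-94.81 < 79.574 True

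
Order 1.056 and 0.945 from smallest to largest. 0.945, 1.056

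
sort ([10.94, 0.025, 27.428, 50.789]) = [0.025, 10.94, 27.428, 50.789]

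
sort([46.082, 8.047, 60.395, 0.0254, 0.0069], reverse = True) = [60.395, 46.082, 8.047, 0.0254, 0.0069]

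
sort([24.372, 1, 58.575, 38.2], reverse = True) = [58.575, 38.2, 24.372, 1]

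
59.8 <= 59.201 False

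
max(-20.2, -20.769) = -20.2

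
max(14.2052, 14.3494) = 14.3494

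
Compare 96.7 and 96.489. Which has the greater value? 96.7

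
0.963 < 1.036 True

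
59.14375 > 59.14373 True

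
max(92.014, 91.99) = 92.014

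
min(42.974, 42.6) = 42.6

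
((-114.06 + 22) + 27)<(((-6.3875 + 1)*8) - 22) False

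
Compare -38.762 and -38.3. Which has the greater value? -38.3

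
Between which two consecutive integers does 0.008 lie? 0 and 1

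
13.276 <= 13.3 True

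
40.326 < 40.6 True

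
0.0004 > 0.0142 False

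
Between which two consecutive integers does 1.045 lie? 1 and 2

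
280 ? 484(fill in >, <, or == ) <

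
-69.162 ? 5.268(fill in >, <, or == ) <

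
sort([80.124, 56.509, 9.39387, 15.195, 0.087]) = [0.087, 9.39387, 15.195, 56.509, 80.124]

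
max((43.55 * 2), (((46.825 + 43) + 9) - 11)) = 87.825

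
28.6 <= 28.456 False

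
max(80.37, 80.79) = 80.79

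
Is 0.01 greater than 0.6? No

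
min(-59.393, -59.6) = -59.6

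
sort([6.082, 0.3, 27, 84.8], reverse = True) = [84.8, 27, 6.082, 0.3]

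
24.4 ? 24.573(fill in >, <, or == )<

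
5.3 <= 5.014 False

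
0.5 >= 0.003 True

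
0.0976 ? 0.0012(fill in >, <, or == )>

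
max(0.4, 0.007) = 0.4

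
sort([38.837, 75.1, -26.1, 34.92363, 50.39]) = [-26.1, 34.92363, 38.837, 50.39, 75.1]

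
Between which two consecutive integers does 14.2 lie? 14 and 15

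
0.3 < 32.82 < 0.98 False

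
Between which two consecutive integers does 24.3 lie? 24 and 25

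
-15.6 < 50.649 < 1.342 False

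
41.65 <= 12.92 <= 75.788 False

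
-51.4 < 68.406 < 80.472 True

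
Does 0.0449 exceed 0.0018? Yes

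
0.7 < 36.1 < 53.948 True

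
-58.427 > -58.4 False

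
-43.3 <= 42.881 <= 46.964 True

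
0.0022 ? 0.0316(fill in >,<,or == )<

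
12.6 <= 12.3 False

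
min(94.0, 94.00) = 94.0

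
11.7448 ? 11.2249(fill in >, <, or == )>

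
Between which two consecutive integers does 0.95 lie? 0 and 1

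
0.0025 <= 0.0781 True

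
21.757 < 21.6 False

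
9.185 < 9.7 True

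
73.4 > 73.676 False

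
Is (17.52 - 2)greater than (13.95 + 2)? No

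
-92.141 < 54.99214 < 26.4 False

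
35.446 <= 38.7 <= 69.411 True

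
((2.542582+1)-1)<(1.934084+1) True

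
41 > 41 False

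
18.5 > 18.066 True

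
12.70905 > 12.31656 True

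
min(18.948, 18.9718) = 18.948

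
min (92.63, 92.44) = 92.44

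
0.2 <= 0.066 False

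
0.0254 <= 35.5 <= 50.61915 True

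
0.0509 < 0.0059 False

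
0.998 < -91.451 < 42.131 False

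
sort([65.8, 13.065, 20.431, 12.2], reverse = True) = [65.8, 20.431, 13.065, 12.2]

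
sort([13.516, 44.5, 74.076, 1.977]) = [1.977, 13.516, 44.5, 74.076]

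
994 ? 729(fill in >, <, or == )>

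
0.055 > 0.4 False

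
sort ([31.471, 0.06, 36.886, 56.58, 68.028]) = [0.06, 31.471, 36.886, 56.58, 68.028]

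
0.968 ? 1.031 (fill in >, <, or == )<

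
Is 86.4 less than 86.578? Yes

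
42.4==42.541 False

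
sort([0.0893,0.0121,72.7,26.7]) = [0.0121,0.0893,26.7,72.7]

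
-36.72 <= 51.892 True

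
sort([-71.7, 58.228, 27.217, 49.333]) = [-71.7, 27.217, 49.333, 58.228]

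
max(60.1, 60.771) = 60.771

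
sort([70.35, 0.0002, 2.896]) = [0.0002, 2.896, 70.35]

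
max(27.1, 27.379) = 27.379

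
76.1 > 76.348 False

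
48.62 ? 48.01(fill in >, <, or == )>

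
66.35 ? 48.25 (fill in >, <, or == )>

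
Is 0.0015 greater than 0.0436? No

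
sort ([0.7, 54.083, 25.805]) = [0.7, 25.805, 54.083]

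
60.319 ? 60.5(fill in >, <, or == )<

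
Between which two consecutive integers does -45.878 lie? -46 and -45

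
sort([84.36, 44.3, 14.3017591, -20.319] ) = [-20.319, 14.3017591, 44.3, 84.36]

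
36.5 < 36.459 False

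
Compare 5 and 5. They are equal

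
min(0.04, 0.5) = 0.04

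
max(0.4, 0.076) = 0.4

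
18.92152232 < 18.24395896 False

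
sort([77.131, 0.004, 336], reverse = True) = [336, 77.131, 0.004]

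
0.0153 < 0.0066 False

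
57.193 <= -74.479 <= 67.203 False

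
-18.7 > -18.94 True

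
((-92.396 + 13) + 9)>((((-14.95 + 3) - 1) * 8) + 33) True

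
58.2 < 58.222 True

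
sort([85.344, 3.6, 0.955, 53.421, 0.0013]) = [0.0013, 0.955, 3.6, 53.421, 85.344]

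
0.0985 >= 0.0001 True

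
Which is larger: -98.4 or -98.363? -98.363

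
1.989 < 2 True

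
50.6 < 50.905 True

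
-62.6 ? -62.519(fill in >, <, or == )<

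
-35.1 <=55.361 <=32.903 False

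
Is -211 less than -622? No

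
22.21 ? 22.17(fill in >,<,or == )>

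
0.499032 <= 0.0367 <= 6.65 False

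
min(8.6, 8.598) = 8.598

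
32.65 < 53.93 True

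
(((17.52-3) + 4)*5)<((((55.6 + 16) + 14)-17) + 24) False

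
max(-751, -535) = -535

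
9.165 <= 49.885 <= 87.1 True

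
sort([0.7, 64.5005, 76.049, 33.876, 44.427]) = [0.7, 33.876, 44.427, 64.5005, 76.049]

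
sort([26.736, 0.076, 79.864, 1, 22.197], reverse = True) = [79.864, 26.736, 22.197, 1, 0.076]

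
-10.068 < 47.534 True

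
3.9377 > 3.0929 True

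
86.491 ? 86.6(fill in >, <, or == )<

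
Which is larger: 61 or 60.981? 61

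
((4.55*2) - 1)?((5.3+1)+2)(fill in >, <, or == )<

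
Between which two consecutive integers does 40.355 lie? 40 and 41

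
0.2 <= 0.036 False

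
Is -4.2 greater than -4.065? No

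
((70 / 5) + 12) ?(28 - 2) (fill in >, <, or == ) ==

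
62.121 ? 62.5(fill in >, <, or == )<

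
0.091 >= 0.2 False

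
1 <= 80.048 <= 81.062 True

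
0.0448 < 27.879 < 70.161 True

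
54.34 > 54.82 False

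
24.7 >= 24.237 True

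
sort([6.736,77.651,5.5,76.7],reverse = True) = [77.651,76.7,6.736,5.5]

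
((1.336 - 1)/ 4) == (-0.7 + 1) False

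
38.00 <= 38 True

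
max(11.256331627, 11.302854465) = 11.302854465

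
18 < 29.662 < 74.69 True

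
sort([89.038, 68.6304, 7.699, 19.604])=[7.699, 19.604, 68.6304, 89.038]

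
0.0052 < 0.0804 True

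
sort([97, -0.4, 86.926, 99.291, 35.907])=[-0.4, 35.907, 86.926, 97, 99.291]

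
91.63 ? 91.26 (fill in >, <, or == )>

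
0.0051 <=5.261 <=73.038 True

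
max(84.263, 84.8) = 84.8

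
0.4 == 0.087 False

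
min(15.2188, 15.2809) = 15.2188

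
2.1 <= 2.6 True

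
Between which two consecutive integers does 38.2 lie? 38 and 39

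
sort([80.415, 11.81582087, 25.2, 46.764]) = [11.81582087, 25.2, 46.764, 80.415]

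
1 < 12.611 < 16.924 True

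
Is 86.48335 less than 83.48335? No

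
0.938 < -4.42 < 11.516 False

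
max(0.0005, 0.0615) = 0.0615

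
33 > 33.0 False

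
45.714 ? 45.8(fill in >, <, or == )<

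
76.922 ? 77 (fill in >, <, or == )<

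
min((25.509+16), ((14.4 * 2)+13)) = 41.509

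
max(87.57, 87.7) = 87.7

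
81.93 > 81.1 True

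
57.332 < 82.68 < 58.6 False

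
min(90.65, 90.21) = 90.21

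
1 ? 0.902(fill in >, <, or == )>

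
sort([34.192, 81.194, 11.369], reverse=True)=[81.194, 34.192, 11.369]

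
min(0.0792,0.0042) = 0.0042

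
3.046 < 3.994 True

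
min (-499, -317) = -499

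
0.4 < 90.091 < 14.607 False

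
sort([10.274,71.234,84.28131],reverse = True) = [84.28131,71.234,10.274]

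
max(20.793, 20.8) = 20.8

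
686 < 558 False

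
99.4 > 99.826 False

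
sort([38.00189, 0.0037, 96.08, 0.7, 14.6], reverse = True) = [96.08, 38.00189, 14.6, 0.7, 0.0037]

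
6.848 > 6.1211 True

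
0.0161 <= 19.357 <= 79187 True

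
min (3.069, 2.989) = 2.989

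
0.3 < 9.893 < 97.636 True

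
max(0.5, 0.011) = 0.5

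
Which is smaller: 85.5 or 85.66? 85.5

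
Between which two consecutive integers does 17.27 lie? 17 and 18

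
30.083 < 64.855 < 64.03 False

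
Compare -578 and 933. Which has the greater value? 933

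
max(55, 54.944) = 55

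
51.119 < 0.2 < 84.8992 False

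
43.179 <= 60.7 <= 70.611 True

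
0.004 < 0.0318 True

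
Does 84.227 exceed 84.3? No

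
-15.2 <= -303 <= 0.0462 False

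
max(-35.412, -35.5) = -35.412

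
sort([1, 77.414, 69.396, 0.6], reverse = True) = [77.414, 69.396, 1, 0.6]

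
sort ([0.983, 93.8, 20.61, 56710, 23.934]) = [0.983, 20.61, 23.934, 93.8, 56710]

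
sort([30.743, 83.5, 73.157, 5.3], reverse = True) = [83.5, 73.157, 30.743, 5.3]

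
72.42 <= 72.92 True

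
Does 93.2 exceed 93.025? Yes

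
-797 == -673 False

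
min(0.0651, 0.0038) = 0.0038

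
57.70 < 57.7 False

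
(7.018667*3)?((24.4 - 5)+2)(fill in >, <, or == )<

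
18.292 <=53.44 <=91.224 True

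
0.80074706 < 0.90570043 True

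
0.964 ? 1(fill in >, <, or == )<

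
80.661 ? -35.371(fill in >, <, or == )>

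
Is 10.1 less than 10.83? Yes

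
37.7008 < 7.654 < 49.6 False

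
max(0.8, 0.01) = 0.8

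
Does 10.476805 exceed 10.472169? Yes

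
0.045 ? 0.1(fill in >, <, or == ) <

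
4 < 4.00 False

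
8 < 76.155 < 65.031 False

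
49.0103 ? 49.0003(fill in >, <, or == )>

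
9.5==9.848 False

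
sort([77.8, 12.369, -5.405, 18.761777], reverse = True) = [77.8, 18.761777, 12.369, -5.405]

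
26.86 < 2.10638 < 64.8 False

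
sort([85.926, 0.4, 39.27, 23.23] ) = [0.4, 23.23, 39.27, 85.926]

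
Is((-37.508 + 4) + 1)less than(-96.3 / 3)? Yes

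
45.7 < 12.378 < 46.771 False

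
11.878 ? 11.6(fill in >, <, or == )>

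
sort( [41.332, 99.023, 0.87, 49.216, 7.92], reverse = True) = [99.023, 49.216, 41.332, 7.92, 0.87]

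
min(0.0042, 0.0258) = 0.0042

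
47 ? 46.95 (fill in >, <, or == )>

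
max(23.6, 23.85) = 23.85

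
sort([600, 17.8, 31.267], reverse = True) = [600, 31.267, 17.8]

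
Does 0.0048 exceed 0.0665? No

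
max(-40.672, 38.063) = 38.063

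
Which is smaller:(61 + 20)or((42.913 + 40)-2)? ((42.913 + 40)-2)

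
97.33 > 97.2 True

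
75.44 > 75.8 False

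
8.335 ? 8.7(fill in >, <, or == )<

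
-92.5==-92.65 False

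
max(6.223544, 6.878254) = 6.878254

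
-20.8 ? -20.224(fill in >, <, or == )<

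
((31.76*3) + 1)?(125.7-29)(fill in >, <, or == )<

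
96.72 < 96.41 False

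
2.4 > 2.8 False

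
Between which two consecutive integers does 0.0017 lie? 0 and 1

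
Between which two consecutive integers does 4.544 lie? 4 and 5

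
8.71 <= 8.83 True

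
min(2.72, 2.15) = 2.15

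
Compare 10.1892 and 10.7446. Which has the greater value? 10.7446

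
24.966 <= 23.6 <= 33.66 False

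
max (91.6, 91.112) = 91.6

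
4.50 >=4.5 True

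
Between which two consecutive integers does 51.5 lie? 51 and 52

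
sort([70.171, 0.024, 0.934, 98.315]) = [0.024, 0.934, 70.171, 98.315]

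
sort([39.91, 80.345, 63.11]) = [39.91, 63.11, 80.345]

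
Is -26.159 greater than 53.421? No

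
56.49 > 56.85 False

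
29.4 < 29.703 True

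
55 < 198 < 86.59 False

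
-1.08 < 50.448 True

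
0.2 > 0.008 True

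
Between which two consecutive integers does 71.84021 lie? 71 and 72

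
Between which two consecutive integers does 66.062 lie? 66 and 67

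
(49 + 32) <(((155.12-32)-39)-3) True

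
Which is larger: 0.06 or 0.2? 0.2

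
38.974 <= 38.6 False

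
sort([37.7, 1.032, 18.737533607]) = [1.032, 18.737533607, 37.7]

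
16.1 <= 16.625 True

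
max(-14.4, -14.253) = -14.253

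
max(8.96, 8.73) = 8.96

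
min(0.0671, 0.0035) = 0.0035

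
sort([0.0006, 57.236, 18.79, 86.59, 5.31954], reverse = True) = [86.59, 57.236, 18.79, 5.31954, 0.0006]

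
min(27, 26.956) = 26.956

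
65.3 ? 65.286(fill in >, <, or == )>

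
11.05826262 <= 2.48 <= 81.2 False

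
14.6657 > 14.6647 True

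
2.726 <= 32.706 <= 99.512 True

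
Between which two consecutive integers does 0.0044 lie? 0 and 1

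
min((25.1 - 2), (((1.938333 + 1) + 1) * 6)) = 23.1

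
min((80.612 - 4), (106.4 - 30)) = 76.4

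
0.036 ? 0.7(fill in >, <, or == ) <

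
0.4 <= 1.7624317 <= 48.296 True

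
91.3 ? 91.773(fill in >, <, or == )<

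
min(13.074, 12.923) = 12.923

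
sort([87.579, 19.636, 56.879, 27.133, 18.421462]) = [18.421462, 19.636, 27.133, 56.879, 87.579]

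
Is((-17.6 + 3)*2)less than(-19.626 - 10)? No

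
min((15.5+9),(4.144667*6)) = 24.5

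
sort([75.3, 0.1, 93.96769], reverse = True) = [93.96769, 75.3, 0.1]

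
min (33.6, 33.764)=33.6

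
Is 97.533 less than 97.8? Yes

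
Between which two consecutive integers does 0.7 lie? 0 and 1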